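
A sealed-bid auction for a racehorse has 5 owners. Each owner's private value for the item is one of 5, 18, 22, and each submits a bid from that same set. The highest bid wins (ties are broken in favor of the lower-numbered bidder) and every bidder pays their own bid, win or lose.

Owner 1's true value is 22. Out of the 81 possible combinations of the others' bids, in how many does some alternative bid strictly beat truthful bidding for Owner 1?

Others bid (5, 5, 5, 5): truth gives 0; bid 5 gives 17 > 0. Violating.
Others bid (5, 5, 5, 18): truth gives 0; bid 18 gives 4 > 0. Violating.
Others bid (5, 5, 18, 5): truth gives 0; bid 18 gives 4 > 0. Violating.
Others bid (5, 5, 18, 18): truth gives 0; bid 18 gives 4 > 0. Violating.
Others bid (5, 5, 5, 22): truth gives 0; no alternative beats it.
Others bid (5, 5, 18, 22): truth gives 0; no alternative beats it.
(Checking all 81 profiles: 16 have a profitable deviation, 65 do not.)

16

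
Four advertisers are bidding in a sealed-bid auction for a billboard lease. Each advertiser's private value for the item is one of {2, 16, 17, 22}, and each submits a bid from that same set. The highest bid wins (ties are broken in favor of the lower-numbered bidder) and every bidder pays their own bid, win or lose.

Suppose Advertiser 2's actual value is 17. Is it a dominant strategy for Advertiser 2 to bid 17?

No

Consider the case where Advertiser 1 bids 2, Advertiser 3 bids 2 and Advertiser 4 bids 2.
Truthful bid 17: wins, pays 17, utility 17 - 17 = 0.
Bid 16 instead: wins, pays 16, utility 17 - 16 = 1.
Since 1 > 0, bidding 16 is strictly better here, so truthful bidding is not dominant.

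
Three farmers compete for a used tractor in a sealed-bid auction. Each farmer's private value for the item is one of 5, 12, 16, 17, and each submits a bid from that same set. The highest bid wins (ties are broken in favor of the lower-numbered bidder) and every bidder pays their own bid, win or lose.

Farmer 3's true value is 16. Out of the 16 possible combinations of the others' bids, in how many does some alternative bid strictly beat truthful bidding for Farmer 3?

Others bid (5, 5): truth gives 0; bid 12 gives 4 > 0. Violating.
Others bid (5, 16): truth gives -16; bid 17 gives -1 > -16. Violating.
Others bid (5, 17): truth gives -16; bid 5 gives -5 > -16. Violating.
Others bid (12, 16): truth gives -16; bid 17 gives -1 > -16. Violating.
Others bid (5, 12): truth gives 0; no alternative beats it.
Others bid (12, 5): truth gives 0; no alternative beats it.
(Checking all 16 profiles: 13 have a profitable deviation, 3 do not.)

13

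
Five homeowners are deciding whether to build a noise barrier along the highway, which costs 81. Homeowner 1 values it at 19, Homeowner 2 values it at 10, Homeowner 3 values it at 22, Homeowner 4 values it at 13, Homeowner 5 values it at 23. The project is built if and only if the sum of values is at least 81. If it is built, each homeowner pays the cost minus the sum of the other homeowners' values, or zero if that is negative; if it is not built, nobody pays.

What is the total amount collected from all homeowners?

Total value 87 ≥ cost 81, so it is built.
Homeowner 1: others sum to 68; max(0, 81 - 68) = 13.
Homeowner 2: others sum to 77; max(0, 81 - 77) = 4.
Homeowner 3: others sum to 65; max(0, 81 - 65) = 16.
Homeowner 4: others sum to 74; max(0, 81 - 74) = 7.
Homeowner 5: others sum to 64; max(0, 81 - 64) = 17.
Total collected = 13 + 4 + 16 + 7 + 17 = 57.

57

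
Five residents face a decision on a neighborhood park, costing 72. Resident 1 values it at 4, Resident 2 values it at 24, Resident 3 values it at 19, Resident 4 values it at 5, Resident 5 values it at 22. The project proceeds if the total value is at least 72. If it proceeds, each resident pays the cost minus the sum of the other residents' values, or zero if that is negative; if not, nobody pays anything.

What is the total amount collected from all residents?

64

Total value 74 ≥ cost 72, so it is built.
Resident 1: others sum to 70; max(0, 72 - 70) = 2.
Resident 2: others sum to 50; max(0, 72 - 50) = 22.
Resident 3: others sum to 55; max(0, 72 - 55) = 17.
Resident 4: others sum to 69; max(0, 72 - 69) = 3.
Resident 5: others sum to 52; max(0, 72 - 52) = 20.
Total collected = 2 + 22 + 17 + 3 + 20 = 64.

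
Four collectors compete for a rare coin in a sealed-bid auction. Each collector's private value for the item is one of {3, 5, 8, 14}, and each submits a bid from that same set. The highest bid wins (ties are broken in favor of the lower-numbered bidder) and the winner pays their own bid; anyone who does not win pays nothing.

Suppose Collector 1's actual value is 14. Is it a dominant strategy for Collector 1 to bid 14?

No

Consider the case where Collector 2 bids 3, Collector 3 bids 3 and Collector 4 bids 3.
Truthful bid 14: wins, pays 14, utility 14 - 14 = 0.
Bid 3 instead: wins, pays 3, utility 14 - 3 = 11.
Since 11 > 0, bidding 3 is strictly better here, so truthful bidding is not dominant.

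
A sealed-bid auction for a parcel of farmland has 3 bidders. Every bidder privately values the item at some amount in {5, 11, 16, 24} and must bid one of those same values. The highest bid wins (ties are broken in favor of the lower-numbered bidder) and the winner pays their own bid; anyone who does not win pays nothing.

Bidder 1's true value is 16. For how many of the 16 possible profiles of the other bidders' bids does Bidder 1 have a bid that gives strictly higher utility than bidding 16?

4

Others bid (5, 5): truth gives 0; bid 5 gives 11 > 0. Violating.
Others bid (5, 11): truth gives 0; bid 11 gives 5 > 0. Violating.
Others bid (11, 5): truth gives 0; bid 11 gives 5 > 0. Violating.
Others bid (11, 11): truth gives 0; bid 11 gives 5 > 0. Violating.
Others bid (5, 16): truth gives 0; no alternative beats it.
Others bid (5, 24): truth gives 0; no alternative beats it.
(Checking all 16 profiles: 4 have a profitable deviation, 12 do not.)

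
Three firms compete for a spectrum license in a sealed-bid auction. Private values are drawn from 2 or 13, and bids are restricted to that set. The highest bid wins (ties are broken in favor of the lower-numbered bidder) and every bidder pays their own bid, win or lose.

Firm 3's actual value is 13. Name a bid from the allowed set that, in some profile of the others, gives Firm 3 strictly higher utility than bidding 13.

Suppose Firm 1 bids 2 and Firm 2 bids 13.
Bid 13: loses but pays 13, utility -13.
Bid 2: loses but pays 2, utility -2.
So bidding 2 beats truth here (-2 > -13).

2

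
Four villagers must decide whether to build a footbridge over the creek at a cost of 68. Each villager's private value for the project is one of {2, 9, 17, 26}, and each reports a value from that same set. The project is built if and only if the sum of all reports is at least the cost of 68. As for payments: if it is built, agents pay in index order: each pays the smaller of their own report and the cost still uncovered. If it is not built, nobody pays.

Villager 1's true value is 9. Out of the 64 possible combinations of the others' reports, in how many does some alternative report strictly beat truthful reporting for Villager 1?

Others report (17, 26, 26): truth gives 0; report 2 gives 7 > 0. Violating.
Others report (26, 17, 26): truth gives 0; report 2 gives 7 > 0. Violating.
Others report (26, 26, 17): truth gives 0; report 2 gives 7 > 0. Violating.
Others report (26, 26, 26): truth gives 0; report 2 gives 7 > 0. Violating.
Others report (2, 2, 2): truth gives 0; no alternative beats it.
Others report (2, 2, 9): truth gives 0; no alternative beats it.
(Checking all 64 profiles: 4 have a profitable deviation, 60 do not.)

4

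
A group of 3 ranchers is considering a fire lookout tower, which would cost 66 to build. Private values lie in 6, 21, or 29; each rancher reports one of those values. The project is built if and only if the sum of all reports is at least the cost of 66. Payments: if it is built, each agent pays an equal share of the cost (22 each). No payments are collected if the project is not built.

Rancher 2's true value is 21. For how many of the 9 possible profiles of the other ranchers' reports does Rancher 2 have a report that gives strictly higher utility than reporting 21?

3

Others report (21, 29): truth gives -1; report 6 gives 0 > -1. Violating.
Others report (29, 21): truth gives -1; report 6 gives 0 > -1. Violating.
Others report (29, 29): truth gives -1; report 6 gives 0 > -1. Violating.
Others report (6, 6): truth gives 0; no alternative beats it.
Others report (6, 21): truth gives 0; no alternative beats it.
(Checking all 9 profiles: 3 have a profitable deviation, 6 do not.)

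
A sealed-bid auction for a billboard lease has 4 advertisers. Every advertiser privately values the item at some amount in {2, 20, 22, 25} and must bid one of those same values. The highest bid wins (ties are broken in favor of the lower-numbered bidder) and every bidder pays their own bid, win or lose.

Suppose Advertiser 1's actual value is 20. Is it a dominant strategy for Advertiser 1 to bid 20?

Consider the case where Advertiser 2 bids 2, Advertiser 3 bids 2 and Advertiser 4 bids 2.
Truthful bid 20: wins, pays 20, utility 20 - 20 = 0.
Bid 2 instead: wins, pays 2, utility 20 - 2 = 18.
Since 18 > 0, bidding 2 is strictly better here, so truthful bidding is not dominant.

No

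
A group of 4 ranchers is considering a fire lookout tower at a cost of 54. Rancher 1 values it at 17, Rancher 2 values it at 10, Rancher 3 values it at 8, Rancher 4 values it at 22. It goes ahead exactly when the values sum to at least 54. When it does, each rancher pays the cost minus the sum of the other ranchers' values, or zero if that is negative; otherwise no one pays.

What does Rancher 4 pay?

Total value 57 ≥ cost 54, so the project is built.
The other ranchers' values sum to 35.
Cost minus that sum is 54 - 35 = 19.

19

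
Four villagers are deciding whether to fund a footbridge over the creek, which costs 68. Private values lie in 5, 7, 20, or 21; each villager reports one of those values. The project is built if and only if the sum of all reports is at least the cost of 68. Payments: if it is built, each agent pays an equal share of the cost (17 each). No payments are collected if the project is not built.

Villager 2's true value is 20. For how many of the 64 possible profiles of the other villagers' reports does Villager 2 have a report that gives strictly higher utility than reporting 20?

6

Others report (5, 21, 21): truth gives 0; report 21 gives 3 > 0. Violating.
Others report (7, 20, 20): truth gives 0; report 21 gives 3 > 0. Violating.
Others report (20, 7, 20): truth gives 0; report 21 gives 3 > 0. Violating.
Others report (20, 20, 7): truth gives 0; report 21 gives 3 > 0. Violating.
Others report (5, 5, 5): truth gives 0; no alternative beats it.
Others report (5, 5, 7): truth gives 0; no alternative beats it.
(Checking all 64 profiles: 6 have a profitable deviation, 58 do not.)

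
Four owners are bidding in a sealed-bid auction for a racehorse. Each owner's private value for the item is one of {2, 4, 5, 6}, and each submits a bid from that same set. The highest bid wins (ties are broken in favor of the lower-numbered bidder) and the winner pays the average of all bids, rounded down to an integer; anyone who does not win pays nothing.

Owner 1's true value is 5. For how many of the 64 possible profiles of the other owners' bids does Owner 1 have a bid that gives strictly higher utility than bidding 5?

15

Others bid (2, 2, 6): truth gives 0; bid 6 gives 1 > 0. Violating.
Others bid (2, 4, 6): truth gives 0; bid 6 gives 1 > 0. Violating.
Others bid (2, 5, 6): truth gives 0; bid 6 gives 1 > 0. Violating.
Others bid (2, 6, 2): truth gives 0; bid 6 gives 1 > 0. Violating.
Others bid (2, 2, 2): truth gives 3; no alternative beats it.
Others bid (2, 2, 4): truth gives 2; no alternative beats it.
(Checking all 64 profiles: 15 have a profitable deviation, 49 do not.)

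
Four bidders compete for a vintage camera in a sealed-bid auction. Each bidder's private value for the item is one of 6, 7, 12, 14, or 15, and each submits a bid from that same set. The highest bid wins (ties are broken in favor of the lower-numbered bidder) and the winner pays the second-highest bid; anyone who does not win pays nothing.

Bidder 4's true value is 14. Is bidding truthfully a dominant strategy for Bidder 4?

Yes

Check each profile of the others' bids and compare truth against every alternative bid.
Others bid (6, 6, 6): truth gives 8, best alternative gives 8.
Others bid (6, 6, 7): truth gives 7, best alternative gives 7.
Others bid (6, 7, 6): truth gives 7, best alternative gives 7.
Others bid (6, 7, 7): truth gives 7, best alternative gives 7.
Others bid (7, 6, 6): truth gives 7, best alternative gives 7.
Others bid (7, 6, 7): truth gives 7, best alternative gives 7.
(Remaining 119 profiles checked similarly; truth is weakly best in each.)
In every case the truthful bid is at least as good as any alternative, so it is a dominant strategy.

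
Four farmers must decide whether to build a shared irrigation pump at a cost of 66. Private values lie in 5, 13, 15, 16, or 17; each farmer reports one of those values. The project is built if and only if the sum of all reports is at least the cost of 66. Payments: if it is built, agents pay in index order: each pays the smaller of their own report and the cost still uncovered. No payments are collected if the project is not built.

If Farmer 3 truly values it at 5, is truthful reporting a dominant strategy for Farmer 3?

Yes

Check each profile of the others' reports and compare truth against every alternative report.
Others report (5, 5, 5): truth gives 0, best alternative gives 0.
Others report (5, 5, 13): truth gives 0, best alternative gives 0.
Others report (5, 5, 15): truth gives 0, best alternative gives 0.
Others report (5, 5, 16): truth gives 0, best alternative gives 0.
Others report (5, 5, 17): truth gives 0, best alternative gives 0.
Others report (5, 13, 5): truth gives 0, best alternative gives 0.
(Remaining 119 profiles checked similarly; truth is weakly best in each.)
In every case the truthful report is at least as good as any alternative, so it is a dominant strategy.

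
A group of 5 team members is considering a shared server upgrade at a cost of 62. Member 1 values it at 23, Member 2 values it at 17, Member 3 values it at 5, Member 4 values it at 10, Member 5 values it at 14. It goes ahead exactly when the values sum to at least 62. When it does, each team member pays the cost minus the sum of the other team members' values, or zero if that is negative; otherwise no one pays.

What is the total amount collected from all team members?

36

Total value 69 ≥ cost 62, so it is built.
Member 1: others sum to 46; max(0, 62 - 46) = 16.
Member 2: others sum to 52; max(0, 62 - 52) = 10.
Member 3: others sum to 64; max(0, 62 - 64) = 0.
Member 4: others sum to 59; max(0, 62 - 59) = 3.
Member 5: others sum to 55; max(0, 62 - 55) = 7.
Total collected = 16 + 10 + 0 + 3 + 7 = 36.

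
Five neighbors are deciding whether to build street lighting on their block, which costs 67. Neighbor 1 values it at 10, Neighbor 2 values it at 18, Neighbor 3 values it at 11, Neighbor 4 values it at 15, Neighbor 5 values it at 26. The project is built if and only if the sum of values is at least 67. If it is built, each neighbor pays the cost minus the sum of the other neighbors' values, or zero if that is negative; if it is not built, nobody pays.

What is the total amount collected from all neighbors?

20

Total value 80 ≥ cost 67, so it is built.
Neighbor 1: others sum to 70; max(0, 67 - 70) = 0.
Neighbor 2: others sum to 62; max(0, 67 - 62) = 5.
Neighbor 3: others sum to 69; max(0, 67 - 69) = 0.
Neighbor 4: others sum to 65; max(0, 67 - 65) = 2.
Neighbor 5: others sum to 54; max(0, 67 - 54) = 13.
Total collected = 0 + 5 + 0 + 2 + 13 = 20.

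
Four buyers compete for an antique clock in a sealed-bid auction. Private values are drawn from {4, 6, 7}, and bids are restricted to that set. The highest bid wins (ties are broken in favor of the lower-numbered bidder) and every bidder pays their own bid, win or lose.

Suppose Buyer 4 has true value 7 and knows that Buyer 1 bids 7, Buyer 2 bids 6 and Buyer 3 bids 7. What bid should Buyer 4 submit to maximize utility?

4

Bid 4: loses but pays 4, utility -4.
Bid 6: loses but pays 6, utility -6.
Bid 7: loses but pays 7, utility -7.
The best choice is 4 with utility -4.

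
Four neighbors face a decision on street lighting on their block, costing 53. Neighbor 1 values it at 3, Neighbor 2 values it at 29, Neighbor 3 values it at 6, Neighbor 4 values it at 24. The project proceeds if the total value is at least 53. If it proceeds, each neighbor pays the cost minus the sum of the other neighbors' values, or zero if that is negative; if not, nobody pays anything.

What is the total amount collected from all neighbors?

35

Total value 62 ≥ cost 53, so it is built.
Neighbor 1: others sum to 59; max(0, 53 - 59) = 0.
Neighbor 2: others sum to 33; max(0, 53 - 33) = 20.
Neighbor 3: others sum to 56; max(0, 53 - 56) = 0.
Neighbor 4: others sum to 38; max(0, 53 - 38) = 15.
Total collected = 0 + 20 + 0 + 15 = 35.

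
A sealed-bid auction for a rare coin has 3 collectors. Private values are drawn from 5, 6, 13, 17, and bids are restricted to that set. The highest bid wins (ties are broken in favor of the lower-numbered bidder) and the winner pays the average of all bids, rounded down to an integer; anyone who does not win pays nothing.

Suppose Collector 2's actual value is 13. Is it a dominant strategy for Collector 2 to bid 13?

Consider the case where Collector 1 bids 5 and Collector 3 bids 5.
Truthful bid 13: wins, pays 7, utility 13 - 7 = 6.
Bid 6 instead: wins, pays 5, utility 13 - 5 = 8.
Since 8 > 6, bidding 6 is strictly better here, so truthful bidding is not dominant.

No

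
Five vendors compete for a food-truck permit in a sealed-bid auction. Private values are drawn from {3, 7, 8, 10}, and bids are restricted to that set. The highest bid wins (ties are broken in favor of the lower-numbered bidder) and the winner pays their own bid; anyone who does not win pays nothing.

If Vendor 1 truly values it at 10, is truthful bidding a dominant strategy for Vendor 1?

Consider the case where Vendor 2 bids 3, Vendor 3 bids 3, Vendor 4 bids 3 and Vendor 5 bids 3.
Truthful bid 10: wins, pays 10, utility 10 - 10 = 0.
Bid 3 instead: wins, pays 3, utility 10 - 3 = 7.
Since 7 > 0, bidding 3 is strictly better here, so truthful bidding is not dominant.

No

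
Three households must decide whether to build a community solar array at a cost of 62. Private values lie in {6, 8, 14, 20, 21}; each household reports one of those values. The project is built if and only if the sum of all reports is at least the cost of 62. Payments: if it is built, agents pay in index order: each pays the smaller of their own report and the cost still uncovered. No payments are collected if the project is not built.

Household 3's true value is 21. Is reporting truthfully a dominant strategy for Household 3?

Yes

Check each profile of the others' reports and compare truth against every alternative report.
Others report (21, 21): truth gives 1, best alternative gives 1.
Others report (6, 6): truth gives 0, best alternative gives 0.
Others report (6, 8): truth gives 0, best alternative gives 0.
Others report (6, 14): truth gives 0, best alternative gives 0.
Others report (6, 20): truth gives 0, best alternative gives 0.
Others report (6, 21): truth gives 0, best alternative gives 0.
(Remaining 19 profiles checked similarly; truth is weakly best in each.)
In every case the truthful report is at least as good as any alternative, so it is a dominant strategy.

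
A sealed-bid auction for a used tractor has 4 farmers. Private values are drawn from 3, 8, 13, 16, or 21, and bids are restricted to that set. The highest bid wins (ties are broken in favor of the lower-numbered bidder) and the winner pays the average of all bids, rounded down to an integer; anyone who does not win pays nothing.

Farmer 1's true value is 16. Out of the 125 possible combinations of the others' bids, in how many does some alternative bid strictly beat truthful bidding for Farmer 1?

Others bid (3, 3, 3): truth gives 10; bid 3 gives 13 > 10. Violating.
Others bid (3, 3, 8): truth gives 9; bid 8 gives 11 > 9. Violating.
Others bid (3, 3, 21): truth gives 0; bid 21 gives 4 > 0. Violating.
Others bid (3, 8, 3): truth gives 9; bid 8 gives 11 > 9. Violating.
Others bid (3, 3, 13): truth gives 8; no alternative beats it.
Others bid (3, 3, 16): truth gives 7; no alternative beats it.
(Checking all 125 profiles: 53 have a profitable deviation, 72 do not.)

53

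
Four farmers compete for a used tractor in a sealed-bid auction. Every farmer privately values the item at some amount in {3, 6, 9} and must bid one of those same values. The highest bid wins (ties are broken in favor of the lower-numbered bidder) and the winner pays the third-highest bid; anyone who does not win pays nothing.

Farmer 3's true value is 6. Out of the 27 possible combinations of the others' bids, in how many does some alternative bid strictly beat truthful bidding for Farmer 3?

3

Others bid (3, 3, 9): truth gives 0; bid 9 gives 3 > 0. Violating.
Others bid (3, 6, 3): truth gives 0; bid 9 gives 3 > 0. Violating.
Others bid (6, 3, 3): truth gives 0; bid 9 gives 3 > 0. Violating.
Others bid (3, 3, 3): truth gives 3; no alternative beats it.
Others bid (3, 3, 6): truth gives 3; no alternative beats it.
(Checking all 27 profiles: 3 have a profitable deviation, 24 do not.)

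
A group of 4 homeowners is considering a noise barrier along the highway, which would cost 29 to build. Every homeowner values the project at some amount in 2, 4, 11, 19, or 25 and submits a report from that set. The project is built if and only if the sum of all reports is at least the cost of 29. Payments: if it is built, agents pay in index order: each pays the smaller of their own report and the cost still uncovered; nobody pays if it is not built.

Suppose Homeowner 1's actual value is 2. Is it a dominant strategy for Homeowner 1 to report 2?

Check each profile of the others' reports and compare truth against every alternative report.
Others report (2, 2, 25): truth gives 0, best alternative gives -2.
Others report (2, 4, 19): truth gives 0, best alternative gives -2.
Others report (2, 4, 25): truth gives 0, best alternative gives -2.
Others report (2, 11, 19): truth gives 0, best alternative gives -2.
Others report (2, 11, 25): truth gives 0, best alternative gives -2.
Others report (2, 19, 4): truth gives 0, best alternative gives -2.
(Remaining 119 profiles checked similarly; truth is weakly best in each.)
In every case the truthful report is at least as good as any alternative, so it is a dominant strategy.

Yes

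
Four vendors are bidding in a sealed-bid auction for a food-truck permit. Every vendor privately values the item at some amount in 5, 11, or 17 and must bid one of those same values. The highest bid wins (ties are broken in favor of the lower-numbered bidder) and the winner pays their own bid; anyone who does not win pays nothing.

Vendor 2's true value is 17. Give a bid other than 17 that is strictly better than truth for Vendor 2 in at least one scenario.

11

Suppose Vendor 1 bids 5, Vendor 3 bids 5 and Vendor 4 bids 5.
Bid 17: wins, pays 17, utility 17 - 17 = 0.
Bid 11: wins, pays 11, utility 17 - 11 = 6.
So bidding 11 beats truth here (6 > 0).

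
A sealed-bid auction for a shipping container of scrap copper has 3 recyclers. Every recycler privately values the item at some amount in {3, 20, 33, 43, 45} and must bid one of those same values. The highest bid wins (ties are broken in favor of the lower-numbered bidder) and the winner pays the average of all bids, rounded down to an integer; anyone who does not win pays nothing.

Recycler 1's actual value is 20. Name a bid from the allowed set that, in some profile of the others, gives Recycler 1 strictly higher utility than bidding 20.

3

Suppose Recycler 2 bids 3 and Recycler 3 bids 3.
Bid 20: wins, pays 8, utility 20 - 8 = 12.
Bid 3: wins, pays 3, utility 20 - 3 = 17.
So bidding 3 beats truth here (17 > 12).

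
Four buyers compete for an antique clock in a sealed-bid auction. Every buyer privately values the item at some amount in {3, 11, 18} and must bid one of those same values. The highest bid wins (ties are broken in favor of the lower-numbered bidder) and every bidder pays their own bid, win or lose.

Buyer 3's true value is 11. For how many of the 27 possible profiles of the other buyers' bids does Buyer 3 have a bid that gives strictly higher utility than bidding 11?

25

Others bid (3, 3, 18): truth gives -11; bid 3 gives -3 > -11. Violating.
Others bid (3, 11, 3): truth gives -11; bid 3 gives -3 > -11. Violating.
Others bid (3, 11, 11): truth gives -11; bid 3 gives -3 > -11. Violating.
Others bid (3, 11, 18): truth gives -11; bid 3 gives -3 > -11. Violating.
Others bid (3, 3, 3): truth gives 0; no alternative beats it.
Others bid (3, 3, 11): truth gives 0; no alternative beats it.
(Checking all 27 profiles: 25 have a profitable deviation, 2 do not.)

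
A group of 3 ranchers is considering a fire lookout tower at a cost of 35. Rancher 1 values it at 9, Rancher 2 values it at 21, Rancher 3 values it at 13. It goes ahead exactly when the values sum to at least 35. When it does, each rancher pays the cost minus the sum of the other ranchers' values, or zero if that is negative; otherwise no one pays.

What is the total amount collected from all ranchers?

Total value 43 ≥ cost 35, so it is built.
Rancher 1: others sum to 34; max(0, 35 - 34) = 1.
Rancher 2: others sum to 22; max(0, 35 - 22) = 13.
Rancher 3: others sum to 30; max(0, 35 - 30) = 5.
Total collected = 1 + 13 + 5 = 19.

19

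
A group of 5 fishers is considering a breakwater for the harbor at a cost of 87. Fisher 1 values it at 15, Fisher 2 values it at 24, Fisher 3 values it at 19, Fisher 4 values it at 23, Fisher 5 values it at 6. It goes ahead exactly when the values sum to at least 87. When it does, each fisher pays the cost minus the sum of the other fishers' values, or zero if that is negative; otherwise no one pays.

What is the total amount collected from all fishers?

87

Total value 87 ≥ cost 87, so it is built.
Fisher 1: others sum to 72; max(0, 87 - 72) = 15.
Fisher 2: others sum to 63; max(0, 87 - 63) = 24.
Fisher 3: others sum to 68; max(0, 87 - 68) = 19.
Fisher 4: others sum to 64; max(0, 87 - 64) = 23.
Fisher 5: others sum to 81; max(0, 87 - 81) = 6.
Total collected = 15 + 24 + 19 + 23 + 6 = 87.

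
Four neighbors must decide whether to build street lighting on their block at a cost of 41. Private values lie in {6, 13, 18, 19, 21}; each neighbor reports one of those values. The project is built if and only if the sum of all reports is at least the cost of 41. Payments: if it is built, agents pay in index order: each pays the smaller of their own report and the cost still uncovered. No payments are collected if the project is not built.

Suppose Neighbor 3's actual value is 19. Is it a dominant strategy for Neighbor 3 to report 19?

Consider the case where Neighbor 1 reports 6, Neighbor 2 reports 6 and Neighbor 4 reports 13.
Truthful report 19: project built, pays 19, utility 19 - 19 = 0.
Report 18 instead: project built, pays 18, utility 19 - 18 = 1.
Since 1 > 0, reporting 18 is strictly better here, so truthful reporting is not dominant.

No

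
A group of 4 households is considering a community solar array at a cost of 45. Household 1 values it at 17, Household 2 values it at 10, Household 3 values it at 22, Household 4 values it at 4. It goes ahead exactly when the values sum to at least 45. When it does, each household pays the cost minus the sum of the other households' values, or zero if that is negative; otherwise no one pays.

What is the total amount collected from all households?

Total value 53 ≥ cost 45, so it is built.
Household 1: others sum to 36; max(0, 45 - 36) = 9.
Household 2: others sum to 43; max(0, 45 - 43) = 2.
Household 3: others sum to 31; max(0, 45 - 31) = 14.
Household 4: others sum to 49; max(0, 45 - 49) = 0.
Total collected = 9 + 2 + 14 + 0 = 25.

25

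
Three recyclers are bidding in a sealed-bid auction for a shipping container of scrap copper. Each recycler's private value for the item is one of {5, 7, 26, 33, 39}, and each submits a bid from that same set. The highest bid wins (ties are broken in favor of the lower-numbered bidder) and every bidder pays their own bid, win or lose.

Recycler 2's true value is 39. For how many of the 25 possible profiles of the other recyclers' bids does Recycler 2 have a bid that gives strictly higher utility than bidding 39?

Others bid (5, 5): truth gives 0; bid 7 gives 32 > 0. Violating.
Others bid (5, 7): truth gives 0; bid 7 gives 32 > 0. Violating.
Others bid (5, 26): truth gives 0; bid 26 gives 13 > 0. Violating.
Others bid (5, 33): truth gives 0; bid 33 gives 6 > 0. Violating.
Others bid (5, 39): truth gives 0; no alternative beats it.
Others bid (7, 39): truth gives 0; no alternative beats it.
(Checking all 25 profiles: 17 have a profitable deviation, 8 do not.)

17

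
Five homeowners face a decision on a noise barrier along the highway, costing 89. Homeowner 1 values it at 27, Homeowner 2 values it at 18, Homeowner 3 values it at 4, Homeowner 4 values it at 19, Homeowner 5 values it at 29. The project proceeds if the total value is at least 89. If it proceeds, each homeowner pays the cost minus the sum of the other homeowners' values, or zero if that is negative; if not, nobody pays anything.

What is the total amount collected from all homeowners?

61

Total value 97 ≥ cost 89, so it is built.
Homeowner 1: others sum to 70; max(0, 89 - 70) = 19.
Homeowner 2: others sum to 79; max(0, 89 - 79) = 10.
Homeowner 3: others sum to 93; max(0, 89 - 93) = 0.
Homeowner 4: others sum to 78; max(0, 89 - 78) = 11.
Homeowner 5: others sum to 68; max(0, 89 - 68) = 21.
Total collected = 19 + 10 + 0 + 11 + 21 = 61.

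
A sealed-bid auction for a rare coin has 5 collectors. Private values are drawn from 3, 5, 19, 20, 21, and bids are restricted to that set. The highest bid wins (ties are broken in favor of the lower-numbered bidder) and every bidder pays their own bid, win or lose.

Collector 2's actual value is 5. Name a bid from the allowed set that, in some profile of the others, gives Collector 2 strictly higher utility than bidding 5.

3

Suppose Collector 1 bids 3, Collector 3 bids 3, Collector 4 bids 3 and Collector 5 bids 19.
Bid 5: loses but pays 5, utility -5.
Bid 3: loses but pays 3, utility -3.
So bidding 3 beats truth here (-3 > -5).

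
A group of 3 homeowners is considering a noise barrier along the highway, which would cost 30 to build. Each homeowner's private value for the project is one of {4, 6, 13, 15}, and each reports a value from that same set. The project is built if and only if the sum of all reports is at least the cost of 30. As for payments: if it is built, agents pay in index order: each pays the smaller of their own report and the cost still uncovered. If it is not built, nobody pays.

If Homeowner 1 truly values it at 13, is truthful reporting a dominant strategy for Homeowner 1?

No

Consider the case where Homeowner 2 reports 13 and Homeowner 3 reports 13.
Truthful report 13: project built, pays 13, utility 13 - 13 = 0.
Report 4 instead: project built, pays 4, utility 13 - 4 = 9.
Since 9 > 0, reporting 4 is strictly better here, so truthful reporting is not dominant.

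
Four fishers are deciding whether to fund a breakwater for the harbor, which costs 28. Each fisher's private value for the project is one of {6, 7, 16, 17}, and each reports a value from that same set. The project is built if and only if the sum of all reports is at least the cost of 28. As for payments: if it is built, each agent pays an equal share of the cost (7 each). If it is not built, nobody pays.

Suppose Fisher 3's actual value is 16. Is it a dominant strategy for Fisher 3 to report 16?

Check each profile of the others' reports and compare truth against every alternative report.
Others report (6, 6, 6): truth gives 9, best alternative gives 9.
Others report (6, 6, 7): truth gives 9, best alternative gives 9.
Others report (6, 6, 16): truth gives 9, best alternative gives 9.
Others report (6, 6, 17): truth gives 9, best alternative gives 9.
Others report (6, 7, 6): truth gives 9, best alternative gives 9.
Others report (6, 7, 7): truth gives 9, best alternative gives 9.
(Remaining 58 profiles checked similarly; truth is weakly best in each.)
In every case the truthful report is at least as good as any alternative, so it is a dominant strategy.

Yes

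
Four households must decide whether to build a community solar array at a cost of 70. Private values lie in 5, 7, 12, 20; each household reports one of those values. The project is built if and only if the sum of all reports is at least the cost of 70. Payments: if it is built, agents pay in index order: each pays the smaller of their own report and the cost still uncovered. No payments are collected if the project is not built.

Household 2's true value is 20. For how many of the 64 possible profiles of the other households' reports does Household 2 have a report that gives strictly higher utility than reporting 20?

Others report (20, 20, 20): truth gives 0; report 12 gives 8 > 0. Violating.
Others report (5, 5, 5): truth gives 0; no alternative beats it.
Others report (5, 5, 7): truth gives 0; no alternative beats it.
(Checking all 64 profiles: 1 has a profitable deviation, 63 do not.)

1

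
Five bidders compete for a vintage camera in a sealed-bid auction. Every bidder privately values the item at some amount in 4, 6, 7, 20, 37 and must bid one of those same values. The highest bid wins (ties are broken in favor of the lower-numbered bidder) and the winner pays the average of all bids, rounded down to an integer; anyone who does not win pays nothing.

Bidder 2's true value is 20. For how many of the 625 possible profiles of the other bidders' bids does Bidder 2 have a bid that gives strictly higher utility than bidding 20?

Others bid (4, 4, 4, 4): truth gives 13; bid 6 gives 16 > 13. Violating.
Others bid (4, 4, 4, 6): truth gives 13; bid 6 gives 16 > 13. Violating.
Others bid (4, 4, 4, 7): truth gives 13; bid 7 gives 15 > 13. Violating.
Others bid (4, 4, 4, 37): truth gives 0; bid 37 gives 3 > 0. Violating.
Others bid (4, 4, 4, 20): truth gives 10; no alternative beats it.
Others bid (4, 4, 6, 20): truth gives 10; no alternative beats it.
(Checking all 625 profiles: 189 have a profitable deviation, 436 do not.)

189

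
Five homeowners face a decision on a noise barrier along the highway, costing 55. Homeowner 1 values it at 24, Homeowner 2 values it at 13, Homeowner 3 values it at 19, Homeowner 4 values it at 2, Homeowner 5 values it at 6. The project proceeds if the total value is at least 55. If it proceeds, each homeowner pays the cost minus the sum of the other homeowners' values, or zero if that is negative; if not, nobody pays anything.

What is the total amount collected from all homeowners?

Total value 64 ≥ cost 55, so it is built.
Homeowner 1: others sum to 40; max(0, 55 - 40) = 15.
Homeowner 2: others sum to 51; max(0, 55 - 51) = 4.
Homeowner 3: others sum to 45; max(0, 55 - 45) = 10.
Homeowner 4: others sum to 62; max(0, 55 - 62) = 0.
Homeowner 5: others sum to 58; max(0, 55 - 58) = 0.
Total collected = 15 + 4 + 10 + 0 + 0 = 29.

29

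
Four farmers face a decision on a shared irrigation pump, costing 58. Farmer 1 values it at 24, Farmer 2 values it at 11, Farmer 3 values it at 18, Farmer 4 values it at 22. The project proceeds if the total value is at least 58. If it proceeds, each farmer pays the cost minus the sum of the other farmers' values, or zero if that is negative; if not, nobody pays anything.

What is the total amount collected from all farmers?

13

Total value 75 ≥ cost 58, so it is built.
Farmer 1: others sum to 51; max(0, 58 - 51) = 7.
Farmer 2: others sum to 64; max(0, 58 - 64) = 0.
Farmer 3: others sum to 57; max(0, 58 - 57) = 1.
Farmer 4: others sum to 53; max(0, 58 - 53) = 5.
Total collected = 7 + 0 + 1 + 5 = 13.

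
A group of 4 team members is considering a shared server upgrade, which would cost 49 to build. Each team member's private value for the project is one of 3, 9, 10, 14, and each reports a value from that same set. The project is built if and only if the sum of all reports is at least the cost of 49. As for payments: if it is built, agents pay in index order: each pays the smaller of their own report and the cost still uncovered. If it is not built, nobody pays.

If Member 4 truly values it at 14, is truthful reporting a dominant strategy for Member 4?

Yes

Check each profile of the others' reports and compare truth against every alternative report.
Others report (10, 14, 14): truth gives 3, best alternative gives 0.
Others report (14, 10, 14): truth gives 3, best alternative gives 0.
Others report (14, 14, 10): truth gives 3, best alternative gives 0.
Others report (9, 14, 14): truth gives 2, best alternative gives 0.
Others report (14, 9, 14): truth gives 2, best alternative gives 0.
Others report (14, 14, 9): truth gives 2, best alternative gives 0.
(Remaining 58 profiles checked similarly; truth is weakly best in each.)
In every case the truthful report is at least as good as any alternative, so it is a dominant strategy.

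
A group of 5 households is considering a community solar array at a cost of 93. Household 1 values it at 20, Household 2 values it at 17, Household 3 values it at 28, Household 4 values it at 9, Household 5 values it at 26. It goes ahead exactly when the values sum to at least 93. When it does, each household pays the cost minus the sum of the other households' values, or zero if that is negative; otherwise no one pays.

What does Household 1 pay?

13

Total value 100 ≥ cost 93, so the project is built.
The other households' values sum to 80.
Cost minus that sum is 93 - 80 = 13.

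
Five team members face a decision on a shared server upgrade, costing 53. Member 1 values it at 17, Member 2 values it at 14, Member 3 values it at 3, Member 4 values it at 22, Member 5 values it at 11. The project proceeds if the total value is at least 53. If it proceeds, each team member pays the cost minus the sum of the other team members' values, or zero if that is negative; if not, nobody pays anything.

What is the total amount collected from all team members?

Total value 67 ≥ cost 53, so it is built.
Member 1: others sum to 50; max(0, 53 - 50) = 3.
Member 2: others sum to 53; max(0, 53 - 53) = 0.
Member 3: others sum to 64; max(0, 53 - 64) = 0.
Member 4: others sum to 45; max(0, 53 - 45) = 8.
Member 5: others sum to 56; max(0, 53 - 56) = 0.
Total collected = 3 + 0 + 0 + 8 + 0 = 11.

11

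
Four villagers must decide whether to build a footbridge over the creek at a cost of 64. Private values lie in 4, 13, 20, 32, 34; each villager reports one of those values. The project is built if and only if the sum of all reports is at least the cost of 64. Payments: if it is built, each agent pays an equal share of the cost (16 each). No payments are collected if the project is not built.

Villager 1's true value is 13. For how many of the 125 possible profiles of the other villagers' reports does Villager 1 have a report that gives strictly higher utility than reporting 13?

Others report (4, 13, 34): truth gives -3; report 4 gives 0 > -3. Violating.
Others report (4, 20, 32): truth gives -3; report 4 gives 0 > -3. Violating.
Others report (4, 20, 34): truth gives -3; report 4 gives 0 > -3. Violating.
Others report (4, 32, 20): truth gives -3; report 4 gives 0 > -3. Violating.
Others report (4, 4, 4): truth gives 0; no alternative beats it.
Others report (4, 4, 13): truth gives 0; no alternative beats it.
(Checking all 125 profiles: 24 have a profitable deviation, 101 do not.)

24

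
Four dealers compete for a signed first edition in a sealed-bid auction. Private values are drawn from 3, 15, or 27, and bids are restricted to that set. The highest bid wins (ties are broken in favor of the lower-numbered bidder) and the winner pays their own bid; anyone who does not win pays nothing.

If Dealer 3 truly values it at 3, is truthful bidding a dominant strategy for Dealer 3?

Check each profile of the others' bids and compare truth against every alternative bid.
Others bid (3, 3, 3): truth gives 0, best alternative gives -12.
Others bid (3, 3, 15): truth gives 0, best alternative gives -12.
Others bid (3, 3, 27): truth gives 0, best alternative gives 0.
Others bid (3, 15, 3): truth gives 0, best alternative gives 0.
Others bid (3, 15, 15): truth gives 0, best alternative gives 0.
Others bid (3, 15, 27): truth gives 0, best alternative gives 0.
(Remaining 21 profiles checked similarly; truth is weakly best in each.)
In every case the truthful bid is at least as good as any alternative, so it is a dominant strategy.

Yes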